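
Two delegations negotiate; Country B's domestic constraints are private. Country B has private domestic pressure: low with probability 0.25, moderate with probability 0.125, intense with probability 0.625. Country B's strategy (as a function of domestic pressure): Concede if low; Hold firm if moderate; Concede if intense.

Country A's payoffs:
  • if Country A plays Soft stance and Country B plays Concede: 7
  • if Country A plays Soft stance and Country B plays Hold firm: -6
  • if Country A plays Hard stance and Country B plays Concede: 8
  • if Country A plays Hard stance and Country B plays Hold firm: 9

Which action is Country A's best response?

Compute Country A's expected payoff for each action, taking the expectation over Country B's type.
E[Soft stance] = 0.25·(7) + 0.125·(-6) + 0.625·(7) = 5.375
E[Hard stance] = 0.25·(8) + 0.125·(9) + 0.625·(8) = 8.125
Best response: Hard stance (8.125 is the largest).

Hard stance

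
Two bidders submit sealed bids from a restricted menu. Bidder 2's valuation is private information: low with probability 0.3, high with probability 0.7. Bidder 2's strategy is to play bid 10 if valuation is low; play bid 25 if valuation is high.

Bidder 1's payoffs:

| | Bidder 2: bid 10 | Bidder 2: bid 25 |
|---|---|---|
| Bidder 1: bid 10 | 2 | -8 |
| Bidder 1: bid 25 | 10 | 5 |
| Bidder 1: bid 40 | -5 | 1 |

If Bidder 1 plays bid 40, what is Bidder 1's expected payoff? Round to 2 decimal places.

-0.80

Take the expectation over Bidder 2's valuation, weighting each type's action by its prior probability.
E[bid 40] = 0.3·(-5) + 0.7·1 = (-1.5) + 0.7 = -0.8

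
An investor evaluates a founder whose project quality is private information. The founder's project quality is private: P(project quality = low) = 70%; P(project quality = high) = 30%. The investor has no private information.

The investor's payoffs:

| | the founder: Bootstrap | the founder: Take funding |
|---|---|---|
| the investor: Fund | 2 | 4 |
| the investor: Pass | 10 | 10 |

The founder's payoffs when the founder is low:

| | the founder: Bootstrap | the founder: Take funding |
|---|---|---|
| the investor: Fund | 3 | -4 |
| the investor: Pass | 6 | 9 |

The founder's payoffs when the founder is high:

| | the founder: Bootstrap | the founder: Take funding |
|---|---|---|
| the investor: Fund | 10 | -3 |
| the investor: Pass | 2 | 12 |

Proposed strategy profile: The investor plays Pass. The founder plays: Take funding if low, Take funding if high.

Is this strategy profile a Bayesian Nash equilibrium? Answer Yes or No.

Yes

A profile is a BNE iff every type of every player is best-responding given beliefs about the other side.
The investor plays Pass: E[Pass] = 0.7·(10) + 0.3·(10) = 10; E[Fund] = 4. Best-responding. ✓
The founder (project quality low), facing Pass: Bootstrap gives 6, Take funding gives 9. Proposed Take funding is best. ✓
The founder (project quality high), facing Pass: Bootstrap gives 2, Take funding gives 12. Proposed Take funding is best. ✓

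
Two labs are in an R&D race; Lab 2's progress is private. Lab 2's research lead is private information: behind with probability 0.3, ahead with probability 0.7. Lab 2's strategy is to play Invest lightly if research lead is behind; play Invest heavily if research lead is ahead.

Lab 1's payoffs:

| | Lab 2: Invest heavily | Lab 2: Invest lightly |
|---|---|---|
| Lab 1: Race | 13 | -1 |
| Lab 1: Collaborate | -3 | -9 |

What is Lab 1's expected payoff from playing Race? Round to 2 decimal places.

Take the expectation over Lab 2's research lead, weighting each type's action by its prior probability.
E[Race] = 0.3·(-1) + 0.7·13 = (-0.3) + 9.1 = 8.8

8.80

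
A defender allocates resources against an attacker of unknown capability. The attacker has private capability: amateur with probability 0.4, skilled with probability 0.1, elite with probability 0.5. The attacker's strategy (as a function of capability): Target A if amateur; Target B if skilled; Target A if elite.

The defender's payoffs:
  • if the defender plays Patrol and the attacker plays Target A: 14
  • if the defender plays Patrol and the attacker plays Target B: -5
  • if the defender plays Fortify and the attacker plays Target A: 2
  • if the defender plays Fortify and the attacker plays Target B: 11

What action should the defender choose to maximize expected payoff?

Patrol

E[Patrol] = 0.4·(14) + 0.1·(-5) + 0.5·(14) = 12.1
E[Fortify] = 0.4·(2) + 0.1·(11) + 0.5·(2) = 2.9
Best response: Patrol (12.1 is the largest).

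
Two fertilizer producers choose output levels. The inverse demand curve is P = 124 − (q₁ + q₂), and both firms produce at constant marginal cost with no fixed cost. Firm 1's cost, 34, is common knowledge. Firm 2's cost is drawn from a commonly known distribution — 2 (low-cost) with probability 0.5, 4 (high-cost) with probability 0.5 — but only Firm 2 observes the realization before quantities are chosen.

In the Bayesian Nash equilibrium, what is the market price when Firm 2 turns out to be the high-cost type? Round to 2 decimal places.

54.17

Type-c best response for Firm 2: q₂(c) = (124 − c)/2 − q₁/2.
Firm 1 maximizes expected profit; its first-order condition is 124 − 2q₁ − E[q₂] − 34 = 0.
Substituting E[q₂] and solving: E[c₂] = 3, so q₁ = (124 − 2·34 + 3)/3 = 19.6667.
q₂(high-cost) = 50.1667, so P = 124 − (19.6667 + 50.1667) = 54.1667.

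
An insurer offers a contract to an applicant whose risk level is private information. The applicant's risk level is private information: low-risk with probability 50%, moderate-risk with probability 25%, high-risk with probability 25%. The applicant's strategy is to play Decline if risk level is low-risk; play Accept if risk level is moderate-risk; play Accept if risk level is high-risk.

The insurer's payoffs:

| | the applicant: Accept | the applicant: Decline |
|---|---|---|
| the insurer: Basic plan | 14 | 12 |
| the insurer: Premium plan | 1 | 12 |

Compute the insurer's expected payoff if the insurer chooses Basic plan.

E[Basic plan] = 0.5·12 + 0.25·14 + 0.25·14 = 6 + 3.5 + 3.5 = 13

13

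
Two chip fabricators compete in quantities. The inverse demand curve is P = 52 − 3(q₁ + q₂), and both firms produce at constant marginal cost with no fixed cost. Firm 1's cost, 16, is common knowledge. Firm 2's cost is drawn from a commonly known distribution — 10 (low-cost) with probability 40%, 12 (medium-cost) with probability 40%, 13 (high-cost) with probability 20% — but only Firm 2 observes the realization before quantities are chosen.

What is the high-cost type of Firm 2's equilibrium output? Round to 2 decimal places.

4.76

Firm 2 with cost c maximizes (52 − 3(q₁+q₂) − c)·q₂, giving q₂(c) = (52 − c − 3q₁)/6.
E[c₂] = 0.4·10 + 0.4·12 + 0.2·13 = 11.4
Firm 1's FOC against E[q₂] yields q₁ = (52 − 2·16 + E[c₂])/9 = (52 − 32 + 11.4)/9 = 3.48889.
q₂(high-cost) = (52 − 13 − 3·3.48889)/6 = 4.75556.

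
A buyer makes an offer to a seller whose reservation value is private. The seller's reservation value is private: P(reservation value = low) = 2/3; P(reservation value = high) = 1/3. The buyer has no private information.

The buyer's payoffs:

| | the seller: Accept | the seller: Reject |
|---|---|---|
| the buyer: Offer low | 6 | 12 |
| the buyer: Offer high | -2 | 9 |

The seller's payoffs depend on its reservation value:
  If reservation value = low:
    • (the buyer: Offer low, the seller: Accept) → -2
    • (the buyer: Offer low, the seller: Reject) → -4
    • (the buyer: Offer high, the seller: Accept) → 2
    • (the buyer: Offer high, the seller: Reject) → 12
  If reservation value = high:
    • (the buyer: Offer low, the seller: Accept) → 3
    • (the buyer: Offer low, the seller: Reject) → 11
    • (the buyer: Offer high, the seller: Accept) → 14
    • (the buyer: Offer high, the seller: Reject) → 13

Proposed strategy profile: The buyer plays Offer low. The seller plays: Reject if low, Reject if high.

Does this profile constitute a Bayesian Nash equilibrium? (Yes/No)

No

The buyer plays Offer low: E[Offer low] = 2/3·(12) + 1/3·(12) = 12; E[Offer high] = 9. Best-responding. ✓
The seller (reservation value low), facing Offer low: Accept gives -2, Reject gives -4. Proposed Reject is not best — profitable deviation exists. ✗
The seller (reservation value high), facing Offer low: Accept gives 3, Reject gives 11. Proposed Reject is best. ✓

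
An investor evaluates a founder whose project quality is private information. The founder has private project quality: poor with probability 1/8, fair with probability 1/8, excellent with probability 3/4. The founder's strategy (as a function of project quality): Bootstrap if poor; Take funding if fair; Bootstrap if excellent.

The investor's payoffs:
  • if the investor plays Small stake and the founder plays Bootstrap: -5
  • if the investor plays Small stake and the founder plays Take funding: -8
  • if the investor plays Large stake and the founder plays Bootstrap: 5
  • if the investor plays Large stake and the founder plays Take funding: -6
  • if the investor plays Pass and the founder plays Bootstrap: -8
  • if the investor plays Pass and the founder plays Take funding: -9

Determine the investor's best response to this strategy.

Large stake

Compute the investor's expected payoff for each action, taking the expectation over the founder's type.
E[Small stake] = 1/8·(-5) + 1/8·(-8) + 3/4·(-5) = -43/8
E[Large stake] = 1/8·(5) + 1/8·(-6) + 3/4·(5) = 29/8
E[Pass] = 1/8·(-8) + 1/8·(-9) + 3/4·(-8) = -65/8
Best response: Large stake (29/8 is the largest).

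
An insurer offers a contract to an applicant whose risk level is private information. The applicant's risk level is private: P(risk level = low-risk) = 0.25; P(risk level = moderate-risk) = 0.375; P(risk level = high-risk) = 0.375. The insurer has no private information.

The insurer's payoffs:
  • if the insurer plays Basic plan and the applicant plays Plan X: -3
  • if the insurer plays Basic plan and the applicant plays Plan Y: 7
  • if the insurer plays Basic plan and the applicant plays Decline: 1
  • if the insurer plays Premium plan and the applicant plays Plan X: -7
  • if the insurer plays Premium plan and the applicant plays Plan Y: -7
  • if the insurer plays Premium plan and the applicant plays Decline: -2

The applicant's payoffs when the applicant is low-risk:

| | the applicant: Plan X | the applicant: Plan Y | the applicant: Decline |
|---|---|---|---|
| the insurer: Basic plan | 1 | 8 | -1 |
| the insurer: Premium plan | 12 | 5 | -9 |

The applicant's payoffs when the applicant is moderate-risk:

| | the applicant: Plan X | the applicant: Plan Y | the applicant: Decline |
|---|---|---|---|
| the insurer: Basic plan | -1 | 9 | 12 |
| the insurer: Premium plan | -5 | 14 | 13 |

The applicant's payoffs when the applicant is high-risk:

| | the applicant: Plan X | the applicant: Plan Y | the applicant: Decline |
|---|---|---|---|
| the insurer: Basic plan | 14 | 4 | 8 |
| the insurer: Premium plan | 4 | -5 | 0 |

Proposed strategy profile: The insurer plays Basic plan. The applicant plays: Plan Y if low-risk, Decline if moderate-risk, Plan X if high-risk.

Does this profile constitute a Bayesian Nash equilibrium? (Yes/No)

Yes

The insurer plays Basic plan: E[Basic plan] = 0.25·(7) + 0.375·(1) + 0.375·(-3) = 1; E[Premium plan] = -5.125. Best-responding. ✓
The applicant (risk level low-risk), facing Basic plan: Plan X gives 1, Plan Y gives 8, Decline gives -1. Proposed Plan Y is best. ✓
The applicant (risk level moderate-risk), facing Basic plan: Plan X gives -1, Plan Y gives 9, Decline gives 12. Proposed Decline is best. ✓
The applicant (risk level high-risk), facing Basic plan: Plan X gives 14, Plan Y gives 4, Decline gives 8. Proposed Plan X is best. ✓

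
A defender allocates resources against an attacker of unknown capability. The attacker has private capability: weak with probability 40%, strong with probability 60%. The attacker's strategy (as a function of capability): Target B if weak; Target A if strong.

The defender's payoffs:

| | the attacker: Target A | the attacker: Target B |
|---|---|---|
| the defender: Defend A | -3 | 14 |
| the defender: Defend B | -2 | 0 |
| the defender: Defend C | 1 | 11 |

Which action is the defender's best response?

Defend C

Compute the defender's expected payoff for each action, taking the expectation over the attacker's type.
E[Defend A] = 0.4·(14) + 0.6·(-3) = 3.8
E[Defend B] = 0.4·(0) + 0.6·(-2) = -1.2
E[Defend C] = 0.4·(11) + 0.6·(1) = 5
Best response: Defend C (5 is the largest).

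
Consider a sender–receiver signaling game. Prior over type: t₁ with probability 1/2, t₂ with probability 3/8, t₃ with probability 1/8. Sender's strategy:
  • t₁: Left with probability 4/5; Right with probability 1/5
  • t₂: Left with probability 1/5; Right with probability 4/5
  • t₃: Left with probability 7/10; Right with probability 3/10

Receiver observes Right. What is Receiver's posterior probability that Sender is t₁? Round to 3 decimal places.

P(Right) = (1/2)·(1/5) + (3/8)·(4/5) + (1/8)·(3/10) = 7/16
P(t₁ | Right) = ((1/2)·(1/5)) / (7/16) = (1/10) / (7/16) = 8/35

0.229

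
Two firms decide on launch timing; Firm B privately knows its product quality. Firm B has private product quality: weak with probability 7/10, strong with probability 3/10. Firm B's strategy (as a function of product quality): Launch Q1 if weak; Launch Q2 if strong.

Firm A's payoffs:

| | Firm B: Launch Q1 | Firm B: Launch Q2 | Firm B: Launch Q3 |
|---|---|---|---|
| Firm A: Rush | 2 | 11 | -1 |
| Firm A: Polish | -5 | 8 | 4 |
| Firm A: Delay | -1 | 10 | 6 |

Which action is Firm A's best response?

Rush

Compute Firm A's expected payoff for each action, taking the expectation over Firm B's type.
E[Rush] = 7/10·(2) + 3/10·(11) = 47/10
E[Polish] = 7/10·(-5) + 3/10·(8) = -11/10
E[Delay] = 7/10·(-1) + 3/10·(10) = 23/10
Best response: Rush (47/10 is the largest).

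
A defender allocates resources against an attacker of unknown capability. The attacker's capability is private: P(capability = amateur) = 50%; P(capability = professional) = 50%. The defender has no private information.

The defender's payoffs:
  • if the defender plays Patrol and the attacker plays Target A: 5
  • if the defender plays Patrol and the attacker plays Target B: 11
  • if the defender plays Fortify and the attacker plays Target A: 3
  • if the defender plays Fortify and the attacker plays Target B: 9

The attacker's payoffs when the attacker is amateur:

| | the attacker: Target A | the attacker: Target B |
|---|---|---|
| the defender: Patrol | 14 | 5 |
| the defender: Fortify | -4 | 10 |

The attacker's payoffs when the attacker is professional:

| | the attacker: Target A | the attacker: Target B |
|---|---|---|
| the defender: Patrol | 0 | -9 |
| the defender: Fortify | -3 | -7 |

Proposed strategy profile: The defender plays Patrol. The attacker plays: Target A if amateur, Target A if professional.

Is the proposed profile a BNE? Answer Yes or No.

Yes

The defender plays Patrol: E[Patrol] = 0.5·(5) + 0.5·(5) = 5; E[Fortify] = 3. Best-responding. ✓
The attacker (capability amateur), facing Patrol: Target A gives 14, Target B gives 5. Proposed Target A is best. ✓
The attacker (capability professional), facing Patrol: Target A gives 0, Target B gives -9. Proposed Target A is best. ✓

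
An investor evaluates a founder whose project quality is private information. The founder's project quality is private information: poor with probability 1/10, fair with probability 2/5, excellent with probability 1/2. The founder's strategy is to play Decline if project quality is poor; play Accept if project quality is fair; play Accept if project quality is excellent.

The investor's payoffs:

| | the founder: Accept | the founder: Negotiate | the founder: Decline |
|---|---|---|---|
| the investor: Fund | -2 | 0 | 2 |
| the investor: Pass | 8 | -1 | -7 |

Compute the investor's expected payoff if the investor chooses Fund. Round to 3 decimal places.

Take the expectation over the founder's project quality, weighting each type's action by its prior probability.
E[Fund] = 1/10·2 + 2/5·(-2) + 1/2·(-2) = 1/5 + (-4/5) + (-1) = -8/5

-1.600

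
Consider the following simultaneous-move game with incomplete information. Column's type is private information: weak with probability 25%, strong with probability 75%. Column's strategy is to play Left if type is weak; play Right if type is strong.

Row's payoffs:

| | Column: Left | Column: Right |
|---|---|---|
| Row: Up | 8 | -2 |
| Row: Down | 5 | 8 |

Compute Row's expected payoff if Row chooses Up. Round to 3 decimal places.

E[Up] = 0.25·8 + 0.75·(-2) = 2 + (-1.5) = 0.5

0.500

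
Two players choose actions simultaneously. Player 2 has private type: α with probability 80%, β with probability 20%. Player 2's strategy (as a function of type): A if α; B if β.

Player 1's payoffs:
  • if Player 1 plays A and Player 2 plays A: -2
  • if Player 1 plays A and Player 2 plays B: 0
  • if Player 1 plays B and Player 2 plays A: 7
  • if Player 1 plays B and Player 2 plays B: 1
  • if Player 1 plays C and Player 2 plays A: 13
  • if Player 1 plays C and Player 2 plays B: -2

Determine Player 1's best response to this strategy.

C

E[A] = 0.8·(-2) + 0.2·(0) = -1.6
E[B] = 0.8·(7) + 0.2·(1) = 5.8
E[C] = 0.8·(13) + 0.2·(-2) = 10
Best response: C (10 is the largest).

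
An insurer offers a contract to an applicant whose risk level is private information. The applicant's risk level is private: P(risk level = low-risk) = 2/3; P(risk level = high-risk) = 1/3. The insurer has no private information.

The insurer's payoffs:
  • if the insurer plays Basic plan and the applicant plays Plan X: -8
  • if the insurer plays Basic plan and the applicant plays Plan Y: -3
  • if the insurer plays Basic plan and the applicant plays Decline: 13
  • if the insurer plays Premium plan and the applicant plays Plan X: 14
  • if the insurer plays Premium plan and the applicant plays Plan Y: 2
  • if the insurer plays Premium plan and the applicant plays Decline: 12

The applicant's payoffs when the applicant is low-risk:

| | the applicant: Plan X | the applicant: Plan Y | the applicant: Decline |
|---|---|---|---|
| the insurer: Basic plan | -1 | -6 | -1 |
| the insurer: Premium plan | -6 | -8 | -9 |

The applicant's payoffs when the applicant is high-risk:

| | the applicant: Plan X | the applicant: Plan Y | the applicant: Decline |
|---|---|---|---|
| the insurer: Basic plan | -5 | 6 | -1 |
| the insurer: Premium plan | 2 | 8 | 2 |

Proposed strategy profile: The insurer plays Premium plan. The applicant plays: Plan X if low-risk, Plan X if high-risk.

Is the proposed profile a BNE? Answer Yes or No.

A profile is a BNE iff every type of every player is best-responding given beliefs about the other side.
The insurer plays Premium plan: E[Premium plan] = 2/3·(14) + 1/3·(14) = 14; E[Basic plan] = -8. Best-responding. ✓
The applicant (risk level low-risk), facing Premium plan: Plan X gives -6, Plan Y gives -8, Decline gives -9. Proposed Plan X is best. ✓
The applicant (risk level high-risk), facing Premium plan: Plan X gives 2, Plan Y gives 8, Decline gives 2. Proposed Plan X is not best — profitable deviation exists. ✗

No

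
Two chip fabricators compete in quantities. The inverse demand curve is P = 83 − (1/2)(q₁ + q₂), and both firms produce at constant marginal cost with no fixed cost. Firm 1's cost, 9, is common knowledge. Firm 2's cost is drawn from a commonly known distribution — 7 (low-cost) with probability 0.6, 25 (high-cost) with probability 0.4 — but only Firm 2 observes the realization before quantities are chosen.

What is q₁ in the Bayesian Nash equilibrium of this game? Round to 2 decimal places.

Type-c best response for Firm 2: q₂(c) = (83 − c) − q₁/2.
Firm 1 maximizes expected profit; its first-order condition is 83 − q₁ − (1/2)E[q₂] − 9 = 0.
Substituting E[q₂] and solving: E[c₂] = 14.2, so q₁ = (83 − 2·9 + 14.2)/(3/2) = 52.8.

52.80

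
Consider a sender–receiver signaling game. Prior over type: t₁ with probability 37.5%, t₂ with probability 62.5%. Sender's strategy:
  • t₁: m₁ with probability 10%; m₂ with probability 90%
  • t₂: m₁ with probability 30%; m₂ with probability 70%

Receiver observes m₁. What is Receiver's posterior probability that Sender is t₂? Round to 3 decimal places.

0.833

Apply Bayes' rule using the sender's strategy as the likelihood.
P(m₁) = 0.375·0.1 + 0.625·0.3 = 0.225
P(t₂ | m₁) = (0.625·0.3) / 0.225 = 0.1875 / 0.225 = 0.833333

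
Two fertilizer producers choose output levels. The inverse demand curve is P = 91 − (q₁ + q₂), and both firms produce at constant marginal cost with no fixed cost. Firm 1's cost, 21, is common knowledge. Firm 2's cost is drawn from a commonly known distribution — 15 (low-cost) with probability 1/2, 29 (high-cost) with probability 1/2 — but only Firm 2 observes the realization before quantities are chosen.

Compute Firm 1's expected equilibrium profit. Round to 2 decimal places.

Type-c best response for Firm 2: q₂(c) = (91 − c)/2 − q₁/2.
Firm 1 maximizes expected profit; its first-order condition is 91 − 2q₁ − E[q₂] − 21 = 0.
Substituting E[q₂] and solving: E[c₂] = 22, so q₁ = (91 − 2·21 + 22)/3 = 23.6667.
E[P] = 91 − (q₁ + E[q₂]) = 44.6667; Firm 1's expected profit = (E[P] − 21)·q₁ = (44.6667 − 21)·23.6667 = 560.111.

560.11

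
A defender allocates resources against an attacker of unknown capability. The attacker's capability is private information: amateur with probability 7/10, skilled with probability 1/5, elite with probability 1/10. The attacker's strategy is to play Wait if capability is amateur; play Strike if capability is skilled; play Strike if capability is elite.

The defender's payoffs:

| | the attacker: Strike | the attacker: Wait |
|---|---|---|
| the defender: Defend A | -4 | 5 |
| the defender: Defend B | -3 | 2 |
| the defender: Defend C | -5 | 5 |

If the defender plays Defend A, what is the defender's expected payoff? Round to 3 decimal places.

E[Defend A] = 7/10·5 + 1/5·(-4) + 1/10·(-4) = 7/2 + (-4/5) + (-2/5) = 23/10

2.300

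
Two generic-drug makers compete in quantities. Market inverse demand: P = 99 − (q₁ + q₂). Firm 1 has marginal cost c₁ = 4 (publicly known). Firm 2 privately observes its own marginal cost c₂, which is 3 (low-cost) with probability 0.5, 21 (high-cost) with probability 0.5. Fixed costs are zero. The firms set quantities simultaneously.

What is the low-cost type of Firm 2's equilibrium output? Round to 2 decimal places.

30.83

Firm 2 with cost c maximizes (99 − (q₁+q₂) − c)·q₂, giving q₂(c) = (99 − c − q₁)/2.
E[c₂] = 0.5·3 + 0.5·21 = 12
Firm 1's FOC against E[q₂] yields q₁ = (99 − 2·4 + E[c₂])/3 = (99 − 8 + 12)/3 = 34.3333.
q₂(low-cost) = (99 − 3 − 34.3333)/2 = 30.8333.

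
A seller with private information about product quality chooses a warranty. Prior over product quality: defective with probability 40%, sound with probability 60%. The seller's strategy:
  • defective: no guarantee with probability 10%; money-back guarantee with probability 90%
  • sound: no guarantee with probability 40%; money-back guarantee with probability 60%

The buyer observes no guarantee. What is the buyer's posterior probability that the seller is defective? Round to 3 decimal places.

0.143

Apply Bayes' rule using the sender's strategy as the likelihood.
P(no guarantee) = 0.4·0.1 + 0.6·0.4 = 0.28
P(defective | no guarantee) = (0.4·0.1) / 0.28 = 0.04 / 0.28 = 0.142857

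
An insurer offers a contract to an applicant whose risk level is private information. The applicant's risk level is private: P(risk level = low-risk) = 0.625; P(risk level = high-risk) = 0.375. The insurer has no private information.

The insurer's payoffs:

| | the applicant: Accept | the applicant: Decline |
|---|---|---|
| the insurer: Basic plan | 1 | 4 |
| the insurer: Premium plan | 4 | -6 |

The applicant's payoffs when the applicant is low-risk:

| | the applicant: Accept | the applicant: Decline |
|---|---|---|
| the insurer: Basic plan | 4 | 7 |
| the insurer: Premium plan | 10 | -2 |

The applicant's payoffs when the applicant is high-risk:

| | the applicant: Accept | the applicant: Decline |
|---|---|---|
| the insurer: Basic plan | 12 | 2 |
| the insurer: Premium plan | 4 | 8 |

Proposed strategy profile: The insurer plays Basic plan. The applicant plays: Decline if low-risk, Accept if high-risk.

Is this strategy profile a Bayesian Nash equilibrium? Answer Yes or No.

The insurer plays Basic plan: E[Basic plan] = 0.625·(4) + 0.375·(1) = 2.875; E[Premium plan] = -2.25. Best-responding. ✓
The applicant (risk level low-risk), facing Basic plan: Accept gives 4, Decline gives 7. Proposed Decline is best. ✓
The applicant (risk level high-risk), facing Basic plan: Accept gives 12, Decline gives 2. Proposed Accept is best. ✓

Yes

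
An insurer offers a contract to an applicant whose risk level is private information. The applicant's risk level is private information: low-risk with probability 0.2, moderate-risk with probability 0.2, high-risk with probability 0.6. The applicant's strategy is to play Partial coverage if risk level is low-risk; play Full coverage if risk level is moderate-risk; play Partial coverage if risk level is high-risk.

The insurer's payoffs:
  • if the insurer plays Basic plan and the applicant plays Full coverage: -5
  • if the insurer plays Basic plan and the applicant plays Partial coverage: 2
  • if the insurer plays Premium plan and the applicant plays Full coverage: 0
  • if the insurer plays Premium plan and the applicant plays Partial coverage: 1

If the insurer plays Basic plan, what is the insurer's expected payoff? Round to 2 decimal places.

0.60

E[Basic plan] = 0.2·2 + 0.2·(-5) + 0.6·2 = 0.4 + (-1) + 1.2 = 0.6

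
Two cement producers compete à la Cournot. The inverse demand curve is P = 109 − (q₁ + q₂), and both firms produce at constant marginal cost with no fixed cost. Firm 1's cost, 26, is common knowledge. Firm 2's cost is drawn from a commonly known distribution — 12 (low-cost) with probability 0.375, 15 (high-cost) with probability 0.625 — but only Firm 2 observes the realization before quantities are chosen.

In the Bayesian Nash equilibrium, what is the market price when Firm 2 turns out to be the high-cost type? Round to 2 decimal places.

Type-c best response for Firm 2: q₂(c) = (109 − c)/2 − q₁/2.
Firm 1 maximizes expected profit; its first-order condition is 109 − 2q₁ − E[q₂] − 26 = 0.
Substituting E[q₂] and solving: E[c₂] = 13.875, so q₁ = (109 − 2·26 + 13.875)/3 = 23.625.
q₂(high-cost) = 35.1875, so P = 109 − (23.625 + 35.1875) = 50.1875.

50.19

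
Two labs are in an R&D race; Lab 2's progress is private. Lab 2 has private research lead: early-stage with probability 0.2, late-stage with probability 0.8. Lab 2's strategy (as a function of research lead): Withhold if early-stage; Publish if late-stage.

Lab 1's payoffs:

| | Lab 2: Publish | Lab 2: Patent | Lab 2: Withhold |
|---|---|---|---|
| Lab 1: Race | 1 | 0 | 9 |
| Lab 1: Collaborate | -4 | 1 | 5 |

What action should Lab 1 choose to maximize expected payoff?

Race

E[Race] = 0.2·(9) + 0.8·(1) = 2.6
E[Collaborate] = 0.2·(5) + 0.8·(-4) = -2.2
Best response: Race (2.6 is the largest).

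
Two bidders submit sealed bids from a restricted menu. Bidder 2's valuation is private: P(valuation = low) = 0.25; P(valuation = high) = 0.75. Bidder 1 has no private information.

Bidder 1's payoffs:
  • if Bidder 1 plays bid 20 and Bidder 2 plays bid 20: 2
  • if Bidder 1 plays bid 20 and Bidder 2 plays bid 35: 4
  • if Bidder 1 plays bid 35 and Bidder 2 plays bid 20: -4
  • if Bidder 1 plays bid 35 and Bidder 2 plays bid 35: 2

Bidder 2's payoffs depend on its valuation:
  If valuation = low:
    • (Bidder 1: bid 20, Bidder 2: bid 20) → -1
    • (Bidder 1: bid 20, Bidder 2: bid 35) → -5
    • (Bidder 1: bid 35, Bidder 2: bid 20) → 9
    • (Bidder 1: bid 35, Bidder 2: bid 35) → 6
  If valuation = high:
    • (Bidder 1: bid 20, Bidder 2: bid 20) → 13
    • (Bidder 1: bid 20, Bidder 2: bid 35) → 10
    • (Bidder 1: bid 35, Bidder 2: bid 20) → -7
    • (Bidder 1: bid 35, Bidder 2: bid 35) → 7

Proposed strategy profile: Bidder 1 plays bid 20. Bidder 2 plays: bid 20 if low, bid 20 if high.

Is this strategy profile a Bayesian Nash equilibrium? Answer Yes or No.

Yes

Bidder 1 plays bid 20: E[bid 20] = 0.25·(2) + 0.75·(2) = 2; E[bid 35] = -4. Best-responding. ✓
Bidder 2 (valuation low), facing bid 20: bid 20 gives -1, bid 35 gives -5. Proposed bid 20 is best. ✓
Bidder 2 (valuation high), facing bid 20: bid 20 gives 13, bid 35 gives 10. Proposed bid 20 is best. ✓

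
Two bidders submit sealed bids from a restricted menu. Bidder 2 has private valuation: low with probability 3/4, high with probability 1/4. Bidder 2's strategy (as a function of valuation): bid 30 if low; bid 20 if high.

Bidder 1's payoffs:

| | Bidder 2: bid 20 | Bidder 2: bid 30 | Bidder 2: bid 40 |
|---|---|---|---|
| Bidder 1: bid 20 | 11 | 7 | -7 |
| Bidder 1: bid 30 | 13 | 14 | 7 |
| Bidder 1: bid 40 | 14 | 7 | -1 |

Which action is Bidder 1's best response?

bid 30

E[bid 20] = 3/4·(7) + 1/4·(11) = 8
E[bid 30] = 3/4·(14) + 1/4·(13) = 55/4
E[bid 40] = 3/4·(7) + 1/4·(14) = 35/4
Best response: bid 30 (55/4 is the largest).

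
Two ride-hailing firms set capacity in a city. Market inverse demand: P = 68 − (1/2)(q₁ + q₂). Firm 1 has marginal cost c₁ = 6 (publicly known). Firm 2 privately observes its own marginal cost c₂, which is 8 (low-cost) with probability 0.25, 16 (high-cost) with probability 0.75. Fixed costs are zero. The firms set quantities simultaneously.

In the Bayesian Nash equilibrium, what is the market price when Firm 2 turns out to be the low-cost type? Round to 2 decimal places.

26.33

Type-c best response for Firm 2: q₂(c) = (68 − c) − q₁/2.
Firm 1 maximizes expected profit; its first-order condition is 68 − q₁ − (1/2)E[q₂] − 6 = 0.
Substituting E[q₂] and solving: E[c₂] = 14, so q₁ = (68 − 2·6 + 14)/(3/2) = 46.6667.
q₂(low-cost) = 36.6667, so P = 68 − (1/2)·(46.6667 + 36.6667) = 26.3333.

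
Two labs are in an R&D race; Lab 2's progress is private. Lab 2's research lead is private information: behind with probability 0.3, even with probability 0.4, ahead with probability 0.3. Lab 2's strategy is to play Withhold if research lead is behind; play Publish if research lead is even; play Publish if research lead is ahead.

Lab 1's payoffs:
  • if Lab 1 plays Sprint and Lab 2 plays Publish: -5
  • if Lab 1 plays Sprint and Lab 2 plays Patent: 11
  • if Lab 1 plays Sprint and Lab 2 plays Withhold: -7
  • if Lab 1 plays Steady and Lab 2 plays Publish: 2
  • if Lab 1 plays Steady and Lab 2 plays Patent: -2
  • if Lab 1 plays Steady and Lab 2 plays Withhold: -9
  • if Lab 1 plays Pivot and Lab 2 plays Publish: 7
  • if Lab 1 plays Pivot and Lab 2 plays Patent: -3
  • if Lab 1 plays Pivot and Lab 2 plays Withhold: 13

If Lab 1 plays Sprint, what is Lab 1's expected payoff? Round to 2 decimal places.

-5.60

Take the expectation over Lab 2's research lead, weighting each type's action by its prior probability.
E[Sprint] = 0.3·(-7) + 0.4·(-5) + 0.3·(-5) = (-2.1) + (-2) + (-1.5) = -5.6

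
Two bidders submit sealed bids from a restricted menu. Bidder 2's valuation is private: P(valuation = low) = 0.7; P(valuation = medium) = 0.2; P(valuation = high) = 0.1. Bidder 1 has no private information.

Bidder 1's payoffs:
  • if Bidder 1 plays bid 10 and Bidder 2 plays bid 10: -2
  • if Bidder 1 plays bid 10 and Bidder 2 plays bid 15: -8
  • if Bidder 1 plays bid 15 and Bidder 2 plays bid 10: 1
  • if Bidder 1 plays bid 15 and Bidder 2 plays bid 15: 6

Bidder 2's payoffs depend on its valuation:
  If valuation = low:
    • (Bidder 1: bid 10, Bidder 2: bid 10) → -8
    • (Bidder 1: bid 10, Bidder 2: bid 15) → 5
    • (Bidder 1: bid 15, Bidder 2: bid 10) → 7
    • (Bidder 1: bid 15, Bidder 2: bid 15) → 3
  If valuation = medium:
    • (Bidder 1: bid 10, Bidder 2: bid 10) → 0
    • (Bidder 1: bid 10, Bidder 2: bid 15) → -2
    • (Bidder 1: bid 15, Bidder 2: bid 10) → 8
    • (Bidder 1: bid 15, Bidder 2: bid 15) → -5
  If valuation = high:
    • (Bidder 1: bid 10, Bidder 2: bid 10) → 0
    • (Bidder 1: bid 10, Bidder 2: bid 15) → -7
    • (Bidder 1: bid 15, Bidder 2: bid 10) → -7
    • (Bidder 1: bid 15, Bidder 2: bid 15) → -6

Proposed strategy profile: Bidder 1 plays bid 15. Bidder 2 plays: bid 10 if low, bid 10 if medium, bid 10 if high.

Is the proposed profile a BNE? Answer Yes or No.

A profile is a BNE iff every type of every player is best-responding given beliefs about the other side.
Bidder 1 plays bid 15: E[bid 15] = 0.7·(1) + 0.2·(1) + 0.1·(1) = 1; E[bid 10] = -2. Best-responding. ✓
Bidder 2 (valuation low), facing bid 15: bid 10 gives 7, bid 15 gives 3. Proposed bid 10 is best. ✓
Bidder 2 (valuation medium), facing bid 15: bid 10 gives 8, bid 15 gives -5. Proposed bid 10 is best. ✓
Bidder 2 (valuation high), facing bid 15: bid 10 gives -7, bid 15 gives -6. Proposed bid 10 is not best — profitable deviation exists. ✗

No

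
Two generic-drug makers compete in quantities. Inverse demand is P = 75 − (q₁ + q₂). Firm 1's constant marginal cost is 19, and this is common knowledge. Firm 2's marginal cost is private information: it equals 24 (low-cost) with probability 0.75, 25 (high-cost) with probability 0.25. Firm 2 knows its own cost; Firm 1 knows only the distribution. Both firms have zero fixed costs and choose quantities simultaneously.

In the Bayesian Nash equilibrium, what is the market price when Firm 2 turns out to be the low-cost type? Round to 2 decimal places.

Type-c best response for Firm 2: q₂(c) = (75 − c)/2 − q₁/2.
Firm 1 maximizes expected profit; its first-order condition is 75 − 2q₁ − E[q₂] − 19 = 0.
Substituting E[q₂] and solving: E[c₂] = 24.25, so q₁ = (75 − 2·19 + 24.25)/3 = 20.4167.
q₂(low-cost) = 15.2917, so P = 75 − (20.4167 + 15.2917) = 39.2917.

39.29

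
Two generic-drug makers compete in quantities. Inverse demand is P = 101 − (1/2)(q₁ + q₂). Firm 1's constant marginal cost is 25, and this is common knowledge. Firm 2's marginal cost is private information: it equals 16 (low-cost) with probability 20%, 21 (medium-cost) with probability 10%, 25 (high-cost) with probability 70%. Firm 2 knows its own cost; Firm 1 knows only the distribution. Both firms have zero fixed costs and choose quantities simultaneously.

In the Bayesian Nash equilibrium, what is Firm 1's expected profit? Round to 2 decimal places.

Type-c best response for Firm 2: q₂(c) = (101 − c) − q₁/2.
Firm 1 maximizes expected profit; its first-order condition is 101 − q₁ − (1/2)E[q₂] − 25 = 0.
Substituting E[q₂] and solving: E[c₂] = 22.8, so q₁ = (101 − 2·25 + 22.8)/(3/2) = 49.2.
E[P] = 101 − (1/2)·(q₁ + E[q₂]) = 49.6; Firm 1's expected profit = (E[P] − 25)·q₁ = (49.6 − 25)·49.2 = 1210.32.

1210.32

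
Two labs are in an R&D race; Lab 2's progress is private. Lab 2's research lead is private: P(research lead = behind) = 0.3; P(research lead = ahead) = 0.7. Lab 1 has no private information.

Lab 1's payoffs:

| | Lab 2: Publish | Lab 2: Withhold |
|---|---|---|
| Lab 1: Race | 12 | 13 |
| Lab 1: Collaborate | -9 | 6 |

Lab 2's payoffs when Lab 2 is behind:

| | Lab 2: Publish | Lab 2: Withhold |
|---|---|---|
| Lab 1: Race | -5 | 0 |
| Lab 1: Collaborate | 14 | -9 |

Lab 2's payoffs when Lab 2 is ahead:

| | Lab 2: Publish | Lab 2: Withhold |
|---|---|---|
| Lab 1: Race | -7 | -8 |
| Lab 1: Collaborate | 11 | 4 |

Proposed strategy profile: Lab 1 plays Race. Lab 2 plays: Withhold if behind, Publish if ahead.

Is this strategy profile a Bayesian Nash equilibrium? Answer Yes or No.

Lab 1 plays Race: E[Race] = 0.3·(13) + 0.7·(12) = 12.3; E[Collaborate] = -4.5. Best-responding. ✓
Lab 2 (research lead behind), facing Race: Publish gives -5, Withhold gives 0. Proposed Withhold is best. ✓
Lab 2 (research lead ahead), facing Race: Publish gives -7, Withhold gives -8. Proposed Publish is best. ✓

Yes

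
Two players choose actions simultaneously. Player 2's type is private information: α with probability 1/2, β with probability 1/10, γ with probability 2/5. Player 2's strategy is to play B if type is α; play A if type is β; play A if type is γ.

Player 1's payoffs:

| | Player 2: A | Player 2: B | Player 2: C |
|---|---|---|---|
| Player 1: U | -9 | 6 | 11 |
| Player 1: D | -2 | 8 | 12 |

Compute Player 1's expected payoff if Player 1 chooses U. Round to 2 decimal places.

-1.50

Take the expectation over Player 2's type, weighting each type's action by its prior probability.
E[U] = 1/2·6 + 1/10·(-9) + 2/5·(-9) = 3 + (-9/10) + (-18/5) = -3/2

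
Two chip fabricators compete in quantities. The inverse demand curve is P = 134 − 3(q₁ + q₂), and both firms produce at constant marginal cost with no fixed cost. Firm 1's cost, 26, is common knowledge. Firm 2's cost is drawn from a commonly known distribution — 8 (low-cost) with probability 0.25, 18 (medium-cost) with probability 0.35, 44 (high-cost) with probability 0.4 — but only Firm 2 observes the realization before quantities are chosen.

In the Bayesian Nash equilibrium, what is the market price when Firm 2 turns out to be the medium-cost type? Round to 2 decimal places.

58.02

Type-c best response for Firm 2: q₂(c) = (134 − c)/6 − q₁/2.
Firm 1 maximizes expected profit; its first-order condition is 134 − 6q₁ − 3E[q₂] − 26 = 0.
Substituting E[q₂] and solving: E[c₂] = 25.9, so q₁ = (134 − 2·26 + 25.9)/9 = 11.9889.
q₂(medium-cost) = 13.3389, so P = 134 − 3·(11.9889 + 13.3389) = 58.0167.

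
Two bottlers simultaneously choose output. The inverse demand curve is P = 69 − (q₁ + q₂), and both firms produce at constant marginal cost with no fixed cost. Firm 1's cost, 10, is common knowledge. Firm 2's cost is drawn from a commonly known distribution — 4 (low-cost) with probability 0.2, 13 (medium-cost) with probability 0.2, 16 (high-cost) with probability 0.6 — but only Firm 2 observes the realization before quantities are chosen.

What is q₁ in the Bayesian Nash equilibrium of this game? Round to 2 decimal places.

Type-c best response for Firm 2: q₂(c) = (69 − c)/2 − q₁/2.
Firm 1 maximizes expected profit; its first-order condition is 69 − 2q₁ − E[q₂] − 10 = 0.
Substituting E[q₂] and solving: E[c₂] = 13, so q₁ = (69 − 2·10 + 13)/3 = 20.6667.

20.67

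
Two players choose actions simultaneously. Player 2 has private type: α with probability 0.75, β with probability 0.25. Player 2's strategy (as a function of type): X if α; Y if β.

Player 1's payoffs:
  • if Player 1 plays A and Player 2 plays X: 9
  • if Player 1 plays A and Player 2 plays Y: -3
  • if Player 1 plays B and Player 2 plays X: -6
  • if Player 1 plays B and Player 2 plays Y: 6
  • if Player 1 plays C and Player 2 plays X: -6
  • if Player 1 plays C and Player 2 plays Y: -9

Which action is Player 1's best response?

A

E[A] = 0.75·(9) + 0.25·(-3) = 6
E[B] = 0.75·(-6) + 0.25·(6) = -3
E[C] = 0.75·(-6) + 0.25·(-9) = -6.75
Best response: A (6 is the largest).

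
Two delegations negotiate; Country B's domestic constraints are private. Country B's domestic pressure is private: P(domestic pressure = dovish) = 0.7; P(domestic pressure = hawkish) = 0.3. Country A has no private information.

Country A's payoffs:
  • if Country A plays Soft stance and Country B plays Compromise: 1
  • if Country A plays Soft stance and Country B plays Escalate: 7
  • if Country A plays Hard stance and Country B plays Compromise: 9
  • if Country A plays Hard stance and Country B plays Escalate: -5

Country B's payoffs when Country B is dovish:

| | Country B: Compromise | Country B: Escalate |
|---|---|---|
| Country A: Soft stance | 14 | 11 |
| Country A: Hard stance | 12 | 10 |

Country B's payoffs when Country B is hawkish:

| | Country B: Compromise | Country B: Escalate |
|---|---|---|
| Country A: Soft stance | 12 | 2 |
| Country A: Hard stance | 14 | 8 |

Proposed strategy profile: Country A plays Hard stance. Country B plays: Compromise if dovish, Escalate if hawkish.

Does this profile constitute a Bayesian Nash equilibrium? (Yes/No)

Country A plays Hard stance: E[Hard stance] = 0.7·(9) + 0.3·(-5) = 4.8; E[Soft stance] = 2.8. Best-responding. ✓
Country B (domestic pressure dovish), facing Hard stance: Compromise gives 12, Escalate gives 10. Proposed Compromise is best. ✓
Country B (domestic pressure hawkish), facing Hard stance: Compromise gives 14, Escalate gives 8. Proposed Escalate is not best — profitable deviation exists. ✗

No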